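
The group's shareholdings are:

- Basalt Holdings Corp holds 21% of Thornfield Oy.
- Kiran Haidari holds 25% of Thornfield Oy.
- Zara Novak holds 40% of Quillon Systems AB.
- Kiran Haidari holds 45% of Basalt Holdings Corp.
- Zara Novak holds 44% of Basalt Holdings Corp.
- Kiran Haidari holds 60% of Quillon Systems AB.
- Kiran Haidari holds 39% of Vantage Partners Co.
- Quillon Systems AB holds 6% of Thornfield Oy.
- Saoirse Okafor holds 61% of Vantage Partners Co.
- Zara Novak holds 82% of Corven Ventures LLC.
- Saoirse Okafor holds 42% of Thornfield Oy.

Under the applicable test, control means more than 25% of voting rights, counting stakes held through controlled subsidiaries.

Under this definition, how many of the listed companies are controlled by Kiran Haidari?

4

Kiran holds 60% of Quillon, so Kiran controls Quillon.
Kiran holds 45% of Basalt, so Kiran controls Basalt.
Kiran holds 39% of Vantage, so Kiran controls Vantage.
Kiran and Quillon and Basalt together hold 25% + 6% + 21% = 52% of Thornfield, so Kiran controls Thornfield.
No other company's threshold is met.
Kiran controls 4 companies.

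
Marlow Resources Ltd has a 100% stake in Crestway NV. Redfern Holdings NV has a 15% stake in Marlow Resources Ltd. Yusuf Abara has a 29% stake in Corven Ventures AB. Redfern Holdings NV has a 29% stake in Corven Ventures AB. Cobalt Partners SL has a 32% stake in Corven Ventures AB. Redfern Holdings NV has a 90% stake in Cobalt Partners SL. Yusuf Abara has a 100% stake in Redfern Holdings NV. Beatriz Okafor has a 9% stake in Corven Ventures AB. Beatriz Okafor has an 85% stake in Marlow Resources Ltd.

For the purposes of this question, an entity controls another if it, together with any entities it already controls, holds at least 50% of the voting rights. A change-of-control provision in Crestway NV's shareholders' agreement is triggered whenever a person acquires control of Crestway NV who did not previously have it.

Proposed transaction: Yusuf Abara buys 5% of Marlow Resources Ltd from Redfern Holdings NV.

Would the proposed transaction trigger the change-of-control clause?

The purchase adds only to Yusuf's holdings (Redfern's stake shrinks), so Yusuf is the only person who could newly come to control Crestway.
Yusuf holds 100% of Redfern, so Yusuf controls Redfern.
Redfern holds 90% of Cobalt, so Yusuf controls Cobalt.
Yusuf and Cobalt and Redfern together hold 29% + 32% + 29% = 90% of Corven, so Yusuf controls Corven.
Neither Yusuf nor any entity Yusuf controls holds any voting interest in Crestway.
So before the transaction, Yusuf does not control Crestway.
After the purchase, Yusuf holds 5% of Marlow directly, and Redfern's stake falls to 10%.
Yusuf's side now holds 10% + 5% = 15% of Marlow, not ≥ 50%, so Yusuf still does not control Marlow.
After the transaction, neither Yusuf nor any entity Yusuf controls holds a voting interest in Crestway, so Yusuf still does not control it.
No new person acquires control, so the clause is not triggered.

No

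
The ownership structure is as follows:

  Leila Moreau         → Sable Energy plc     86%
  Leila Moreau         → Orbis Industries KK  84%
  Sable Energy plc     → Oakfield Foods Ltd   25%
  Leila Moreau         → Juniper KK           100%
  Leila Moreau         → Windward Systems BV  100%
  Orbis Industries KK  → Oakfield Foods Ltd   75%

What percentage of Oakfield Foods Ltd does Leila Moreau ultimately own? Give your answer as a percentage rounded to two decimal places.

84.50%

Leila reaches Oakfield along 2 paths.
Via Sable: 86% × 25% = 21.5%.
Via Orbis: 84% × 75% = 63%.
Total: 21.5% + 63% = 84.5%.
Rounded: 84.50%.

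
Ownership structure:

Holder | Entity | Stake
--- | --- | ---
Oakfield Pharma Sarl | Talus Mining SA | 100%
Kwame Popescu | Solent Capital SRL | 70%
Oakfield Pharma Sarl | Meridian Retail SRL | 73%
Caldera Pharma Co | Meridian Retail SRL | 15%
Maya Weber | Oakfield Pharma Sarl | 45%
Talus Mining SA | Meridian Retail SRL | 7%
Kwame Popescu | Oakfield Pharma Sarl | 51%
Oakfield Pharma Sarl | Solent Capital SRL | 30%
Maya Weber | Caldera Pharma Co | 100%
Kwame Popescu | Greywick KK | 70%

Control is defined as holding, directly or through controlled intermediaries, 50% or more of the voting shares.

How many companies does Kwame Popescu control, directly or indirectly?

5

Kwame holds 70% of Greywick, so Kwame controls Greywick.
Kwame holds 51% of Oakfield, so Kwame controls Oakfield.
Oakfield holds 100% of Talus, so Kwame controls Talus.
Oakfield and Kwame together hold 30% + 70% = 100% of Solent, so Kwame controls Solent.
Talus and Oakfield together hold 7% + 73% = 80% of Meridian, so Kwame controls Meridian.
No other company's threshold is met.
Kwame controls 5 companies.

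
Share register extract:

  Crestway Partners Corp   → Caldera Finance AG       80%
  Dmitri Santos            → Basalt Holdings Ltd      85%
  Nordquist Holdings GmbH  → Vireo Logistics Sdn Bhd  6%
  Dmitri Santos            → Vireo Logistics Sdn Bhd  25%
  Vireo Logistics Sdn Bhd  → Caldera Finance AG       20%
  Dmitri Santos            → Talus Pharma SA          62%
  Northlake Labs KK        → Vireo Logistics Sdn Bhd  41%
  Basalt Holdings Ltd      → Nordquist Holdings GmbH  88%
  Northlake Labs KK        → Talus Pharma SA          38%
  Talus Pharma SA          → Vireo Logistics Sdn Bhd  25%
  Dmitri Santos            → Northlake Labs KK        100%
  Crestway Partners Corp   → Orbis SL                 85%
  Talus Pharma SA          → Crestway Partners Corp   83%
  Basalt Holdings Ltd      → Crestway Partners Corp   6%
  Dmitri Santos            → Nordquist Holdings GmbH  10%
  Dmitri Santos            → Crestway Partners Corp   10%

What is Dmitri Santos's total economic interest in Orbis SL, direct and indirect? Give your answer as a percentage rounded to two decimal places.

83.39%

Dmitri reaches Orbis along 4 paths.
Via Crestway: 10% × 85% = 8.5%.
Via Basalt → Crestway: 85% × 6% × 85% = 4.335%.
Via Talus → Crestway: 62% × 83% × 85% = 43.741%.
Via Northlake → Talus → Crestway: 100% × 38% × 83% × 85% = 26.809%.
Total: 8.5% + 4.335% + 43.741% + 26.809% = 83.385%.
Rounded: 83.39%.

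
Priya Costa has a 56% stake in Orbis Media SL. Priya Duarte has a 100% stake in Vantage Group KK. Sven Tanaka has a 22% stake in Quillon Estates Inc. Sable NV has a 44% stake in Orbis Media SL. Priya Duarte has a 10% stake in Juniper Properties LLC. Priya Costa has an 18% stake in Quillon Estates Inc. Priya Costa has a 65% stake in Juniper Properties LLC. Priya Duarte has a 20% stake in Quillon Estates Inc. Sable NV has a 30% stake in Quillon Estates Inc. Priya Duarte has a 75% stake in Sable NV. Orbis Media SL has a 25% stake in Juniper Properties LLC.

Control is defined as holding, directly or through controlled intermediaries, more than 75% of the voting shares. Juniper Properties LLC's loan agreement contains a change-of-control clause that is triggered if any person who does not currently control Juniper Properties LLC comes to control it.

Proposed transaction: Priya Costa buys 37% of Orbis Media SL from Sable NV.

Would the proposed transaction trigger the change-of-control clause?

The purchase adds only to Priya Costa's holdings (Sable's stake shrinks), so Priya Costa is the only person who could newly come to control Juniper.
Priya Costa's largest direct stake is 65% in Juniper, which does not meet the threshold, so Priya Costa controls no company.
In Juniper, Priya Costa's side holds only 65%, not > 75%.
So before the transaction, Priya Costa does not control Juniper.
After the purchase, Priya Costa's direct stake in Orbis rises to 56% + 37% = 93%, and Sable's stake falls to 7%.
Priya Costa holds 93% of Orbis, so Priya Costa controls Orbis.
Orbis and Priya Costa together hold 25% + 65% = 90% of Juniper, so Priya Costa controls Juniper.
Priya Costa did not control Juniper before and does after, so the clause is triggered.

Yes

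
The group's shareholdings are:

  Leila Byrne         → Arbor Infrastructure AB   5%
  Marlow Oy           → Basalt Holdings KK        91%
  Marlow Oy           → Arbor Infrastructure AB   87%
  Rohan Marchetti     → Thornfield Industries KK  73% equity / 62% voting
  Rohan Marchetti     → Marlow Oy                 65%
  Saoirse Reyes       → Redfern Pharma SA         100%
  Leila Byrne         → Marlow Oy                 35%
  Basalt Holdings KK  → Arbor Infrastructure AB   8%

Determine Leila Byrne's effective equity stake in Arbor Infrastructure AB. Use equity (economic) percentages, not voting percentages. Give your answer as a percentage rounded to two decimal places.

38.00%

Leila reaches Arbor along 3 paths.
Via Marlow → Basalt: 35% × 91% × 8% = 2.548%.
Via Marlow: 35% × 87% = 30.45%.
Direct stake: 5% = 5%.
Total: 2.548% + 30.45% + 5% = 37.998%.
Rounded: 38.00%.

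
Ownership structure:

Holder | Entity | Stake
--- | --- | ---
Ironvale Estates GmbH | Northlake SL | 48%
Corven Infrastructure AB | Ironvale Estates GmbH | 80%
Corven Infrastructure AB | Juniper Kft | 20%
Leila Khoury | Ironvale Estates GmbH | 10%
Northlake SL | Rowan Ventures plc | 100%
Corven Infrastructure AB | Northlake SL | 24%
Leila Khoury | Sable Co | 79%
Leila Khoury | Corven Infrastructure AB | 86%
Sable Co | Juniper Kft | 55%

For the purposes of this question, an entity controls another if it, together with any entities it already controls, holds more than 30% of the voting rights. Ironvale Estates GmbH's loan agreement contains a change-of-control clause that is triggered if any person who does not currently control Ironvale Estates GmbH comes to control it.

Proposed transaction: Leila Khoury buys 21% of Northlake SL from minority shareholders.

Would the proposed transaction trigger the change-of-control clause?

The purchase changes only Leila's holdings, so Leila is the only person who could newly come to control Ironvale.
Leila holds 86% of Corven, so Leila controls Corven.
Leila and Corven together hold 10% + 80% = 90% of Ironvale, so Leila controls Ironvale.
So Leila already controls Ironvale before the transaction.
After the purchase, Leila holds 21% of Northlake directly.
Leila controlled Ironvale already, so this is not a new person acquiring control; every other person's position is unchanged or reduced.
No new person acquires control, so the clause is not triggered.

No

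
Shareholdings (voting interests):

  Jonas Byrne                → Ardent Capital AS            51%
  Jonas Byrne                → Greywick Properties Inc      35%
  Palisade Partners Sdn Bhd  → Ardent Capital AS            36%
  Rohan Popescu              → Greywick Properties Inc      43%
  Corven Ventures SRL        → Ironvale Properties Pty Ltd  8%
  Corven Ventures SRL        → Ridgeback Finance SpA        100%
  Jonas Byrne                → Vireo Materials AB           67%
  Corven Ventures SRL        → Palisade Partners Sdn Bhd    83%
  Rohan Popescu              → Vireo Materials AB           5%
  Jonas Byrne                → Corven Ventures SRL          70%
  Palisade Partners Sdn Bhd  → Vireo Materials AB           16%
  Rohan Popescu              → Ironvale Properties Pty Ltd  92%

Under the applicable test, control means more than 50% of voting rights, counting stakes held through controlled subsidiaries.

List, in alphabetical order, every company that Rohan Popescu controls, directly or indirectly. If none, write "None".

Ironvale Properties Pty Ltd

Rohan holds 92% of Ironvale, so Rohan controls Ironvale.
No other company's threshold is met.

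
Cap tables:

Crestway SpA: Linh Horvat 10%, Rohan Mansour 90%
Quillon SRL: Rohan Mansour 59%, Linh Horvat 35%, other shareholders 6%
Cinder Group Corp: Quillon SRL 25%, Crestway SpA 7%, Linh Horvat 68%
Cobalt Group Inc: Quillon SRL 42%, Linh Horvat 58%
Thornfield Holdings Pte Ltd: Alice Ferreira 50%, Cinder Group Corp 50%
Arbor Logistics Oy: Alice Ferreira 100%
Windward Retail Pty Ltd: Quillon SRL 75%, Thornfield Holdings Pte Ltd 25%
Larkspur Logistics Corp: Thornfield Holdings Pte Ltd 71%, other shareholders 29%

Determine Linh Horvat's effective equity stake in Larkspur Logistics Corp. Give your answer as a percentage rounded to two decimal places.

Linh reaches Larkspur along 3 paths.
Via Quillon → Cinder → Thornfield: 35% × 25% × 50% × 71% = 3.10625%.
Via Crestway → Cinder → Thornfield: 10% × 7% × 50% × 71% = 0.2485%.
Via Cinder → Thornfield: 68% × 50% × 71% = 24.14%.
Total: 3.10625% + 0.2485% + 24.14% = 27.49475%.
Rounded: 27.49%.

27.49%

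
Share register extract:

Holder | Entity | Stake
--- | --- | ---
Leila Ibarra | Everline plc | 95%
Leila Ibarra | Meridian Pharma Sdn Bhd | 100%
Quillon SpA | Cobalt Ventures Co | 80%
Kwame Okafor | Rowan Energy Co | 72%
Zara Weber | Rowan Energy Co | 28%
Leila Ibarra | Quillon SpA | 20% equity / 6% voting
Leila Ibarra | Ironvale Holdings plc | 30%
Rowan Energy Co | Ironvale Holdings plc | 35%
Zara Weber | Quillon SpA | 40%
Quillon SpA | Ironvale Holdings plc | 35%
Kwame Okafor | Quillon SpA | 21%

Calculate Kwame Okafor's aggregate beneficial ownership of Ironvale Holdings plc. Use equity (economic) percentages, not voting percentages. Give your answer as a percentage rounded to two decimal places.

Kwame reaches Ironvale along 2 paths.
Via Rowan: 72% × 35% = 25.2%.
Via Quillon: 21% × 35% = 7.35%.
Total: 25.2% + 7.35% = 32.55%.

32.55%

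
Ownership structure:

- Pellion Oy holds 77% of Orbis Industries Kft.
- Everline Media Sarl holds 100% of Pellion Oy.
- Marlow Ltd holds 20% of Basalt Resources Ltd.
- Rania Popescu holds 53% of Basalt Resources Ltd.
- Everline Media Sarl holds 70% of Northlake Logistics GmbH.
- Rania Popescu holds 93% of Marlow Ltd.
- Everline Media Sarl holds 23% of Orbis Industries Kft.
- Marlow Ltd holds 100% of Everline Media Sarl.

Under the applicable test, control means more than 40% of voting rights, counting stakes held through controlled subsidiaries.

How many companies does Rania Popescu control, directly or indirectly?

6

Rania holds 93% of Marlow, so Rania controls Marlow.
Rania and Marlow together hold 53% + 20% = 73% of Basalt, so Rania controls Basalt.
Marlow holds 100% of Everline, so Rania controls Everline.
Everline holds 100% of Pellion, so Rania controls Pellion.
Pellion and Everline together hold 77% + 23% = 100% of Orbis, so Rania controls Orbis.
Everline holds 70% of Northlake, so Rania controls Northlake.
Rania controls 6 companies.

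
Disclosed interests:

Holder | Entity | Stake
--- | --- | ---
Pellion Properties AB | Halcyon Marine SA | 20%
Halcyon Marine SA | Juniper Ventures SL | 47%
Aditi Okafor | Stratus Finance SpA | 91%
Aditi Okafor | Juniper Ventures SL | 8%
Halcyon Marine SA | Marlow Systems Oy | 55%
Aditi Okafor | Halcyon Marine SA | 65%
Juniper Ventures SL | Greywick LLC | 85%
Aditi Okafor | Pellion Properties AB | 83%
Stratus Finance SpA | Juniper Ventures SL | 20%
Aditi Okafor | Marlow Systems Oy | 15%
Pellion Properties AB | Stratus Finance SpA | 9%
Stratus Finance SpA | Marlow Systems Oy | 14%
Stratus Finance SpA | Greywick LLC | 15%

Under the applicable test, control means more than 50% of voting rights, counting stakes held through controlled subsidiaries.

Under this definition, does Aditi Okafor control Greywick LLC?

Aditi holds 83% of Pellion, so Aditi controls Pellion.
Aditi and Pellion together hold 91% + 9% = 100% of Stratus, so Aditi controls Stratus.
Aditi and Pellion together hold 65% + 20% = 85% of Halcyon, so Aditi controls Halcyon.
Aditi and Halcyon and Stratus together hold 8% + 47% + 20% = 75% of Juniper, so Aditi controls Juniper.
Stratus and Juniper together hold 15% + 85% = 100% of Greywick, so Aditi controls Greywick.

Yes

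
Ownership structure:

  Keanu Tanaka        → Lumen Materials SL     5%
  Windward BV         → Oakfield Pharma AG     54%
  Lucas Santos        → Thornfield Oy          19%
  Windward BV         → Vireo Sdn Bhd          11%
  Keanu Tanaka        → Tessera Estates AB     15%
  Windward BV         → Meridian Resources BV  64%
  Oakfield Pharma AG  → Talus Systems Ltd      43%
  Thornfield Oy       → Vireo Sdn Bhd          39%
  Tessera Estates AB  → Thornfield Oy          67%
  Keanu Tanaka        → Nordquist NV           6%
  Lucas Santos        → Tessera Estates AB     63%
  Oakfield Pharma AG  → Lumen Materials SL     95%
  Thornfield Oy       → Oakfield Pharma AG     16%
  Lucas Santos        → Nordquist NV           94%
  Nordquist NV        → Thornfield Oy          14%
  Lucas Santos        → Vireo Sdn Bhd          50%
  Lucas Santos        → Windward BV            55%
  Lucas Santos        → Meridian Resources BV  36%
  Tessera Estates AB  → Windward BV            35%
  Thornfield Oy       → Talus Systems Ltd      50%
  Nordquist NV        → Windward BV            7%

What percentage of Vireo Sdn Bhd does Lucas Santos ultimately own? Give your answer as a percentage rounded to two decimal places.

88.20%

Lucas reaches Vireo along 7 paths.
Via Nordquist → Windward: 94% × 7% × 11% = 0.7238%.
Via Tessera → Windward: 63% × 35% × 11% = 2.4255%.
Via Windward: 55% × 11% = 6.05%.
Via Nordquist → Thornfield: 94% × 14% × 39% = 5.1324%.
Via Tessera → Thornfield: 63% × 67% × 39% = 16.4619%.
Via Thornfield: 19% × 39% = 7.41%.
Direct stake: 50% = 50%.
Total: 0.7238% + 2.4255% + 6.05% + 5.1324% + 16.4619% + 7.41% + 50% = 88.2036%.
Rounded: 88.20%.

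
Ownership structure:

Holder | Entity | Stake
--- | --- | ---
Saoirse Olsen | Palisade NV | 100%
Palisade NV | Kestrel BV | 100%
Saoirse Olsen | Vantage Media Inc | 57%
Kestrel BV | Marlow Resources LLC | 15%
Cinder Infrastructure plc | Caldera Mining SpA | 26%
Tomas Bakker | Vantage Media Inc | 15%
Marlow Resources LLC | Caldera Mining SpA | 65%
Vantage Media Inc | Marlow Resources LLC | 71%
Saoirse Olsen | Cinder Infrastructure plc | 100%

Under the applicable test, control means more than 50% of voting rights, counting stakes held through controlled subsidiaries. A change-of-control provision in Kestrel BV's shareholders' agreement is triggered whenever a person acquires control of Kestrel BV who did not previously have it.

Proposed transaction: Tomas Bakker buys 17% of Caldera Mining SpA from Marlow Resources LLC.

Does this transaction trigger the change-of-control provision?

No

The purchase adds only to Tomas's holdings (Marlow's stake shrinks), so Tomas is the only person who could newly come to control Kestrel.
Tomas's largest direct stake is 15% in Vantage, which does not meet the threshold, so Tomas controls no company.
Neither Tomas nor any entity Tomas controls holds any voting interest in Kestrel.
So before the transaction, Tomas does not control Kestrel.
After the purchase, Tomas holds 17% of Caldera directly, and Marlow's stake falls to 48%.
Tomas's side now holds 17% of Caldera, not > 50%, so Tomas still does not control Caldera.
After the transaction, neither Tomas nor any entity Tomas controls holds a voting interest in Kestrel, so Tomas still does not control it.
No new person acquires control, so the clause is not triggered.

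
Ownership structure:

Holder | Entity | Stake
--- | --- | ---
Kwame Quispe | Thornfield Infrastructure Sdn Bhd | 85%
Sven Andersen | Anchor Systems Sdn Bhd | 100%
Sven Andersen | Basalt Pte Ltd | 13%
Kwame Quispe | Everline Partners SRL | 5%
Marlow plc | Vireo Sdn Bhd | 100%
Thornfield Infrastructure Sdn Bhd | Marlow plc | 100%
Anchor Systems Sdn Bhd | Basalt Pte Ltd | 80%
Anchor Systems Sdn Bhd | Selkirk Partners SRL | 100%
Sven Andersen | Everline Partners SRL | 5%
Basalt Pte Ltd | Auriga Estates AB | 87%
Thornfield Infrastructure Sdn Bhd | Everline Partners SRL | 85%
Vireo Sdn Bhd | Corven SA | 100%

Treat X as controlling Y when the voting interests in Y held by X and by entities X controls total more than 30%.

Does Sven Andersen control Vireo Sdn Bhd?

Sven holds 100% of Anchor, so Sven controls Anchor.
Anchor holds 100% of Selkirk, so Sven controls Selkirk.
Anchor and Sven together hold 80% + 13% = 93% of Basalt, so Sven controls Basalt.
Basalt holds 87% of Auriga, so Sven controls Auriga.
Neither Sven nor any entity Sven controls holds any voting interest in Vireo.
So Sven does not control Vireo.

No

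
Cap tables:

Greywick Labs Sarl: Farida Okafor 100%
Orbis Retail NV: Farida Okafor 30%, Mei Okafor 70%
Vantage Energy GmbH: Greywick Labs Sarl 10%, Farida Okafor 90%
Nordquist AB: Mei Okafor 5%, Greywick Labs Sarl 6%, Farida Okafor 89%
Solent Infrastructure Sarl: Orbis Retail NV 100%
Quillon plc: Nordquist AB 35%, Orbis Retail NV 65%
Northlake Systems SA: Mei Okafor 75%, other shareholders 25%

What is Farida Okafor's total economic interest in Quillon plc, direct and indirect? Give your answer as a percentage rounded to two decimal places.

Farida reaches Quillon along 3 paths.
Via Greywick → Nordquist: 100% × 6% × 35% = 2.1%.
Via Nordquist: 89% × 35% = 31.15%.
Via Orbis: 30% × 65% = 19.5%.
Total: 2.1% + 31.15% + 19.5% = 52.75%.

52.75%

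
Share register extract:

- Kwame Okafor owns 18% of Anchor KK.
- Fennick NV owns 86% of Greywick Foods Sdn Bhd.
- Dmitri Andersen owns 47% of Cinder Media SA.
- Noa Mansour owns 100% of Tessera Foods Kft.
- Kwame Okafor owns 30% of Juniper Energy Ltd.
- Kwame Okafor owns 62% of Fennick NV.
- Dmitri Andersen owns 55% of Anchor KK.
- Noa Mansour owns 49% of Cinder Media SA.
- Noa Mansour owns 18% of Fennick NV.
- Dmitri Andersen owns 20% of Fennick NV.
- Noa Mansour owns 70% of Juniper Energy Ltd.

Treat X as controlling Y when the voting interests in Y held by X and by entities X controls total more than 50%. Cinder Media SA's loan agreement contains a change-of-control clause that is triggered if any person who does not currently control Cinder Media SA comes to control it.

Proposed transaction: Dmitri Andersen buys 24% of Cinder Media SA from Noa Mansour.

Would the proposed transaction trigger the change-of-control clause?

Yes

The purchase adds only to Dmitri's holdings (Noa's stake shrinks), so Dmitri is the only person who could newly come to control Cinder.
Dmitri holds 55% of Anchor, so Dmitri controls Anchor.
In Cinder, Dmitri's side holds only 47%, not > 50%.
So before the transaction, Dmitri does not control Cinder.
After the purchase, Dmitri's direct stake in Cinder rises to 47% + 24% = 71%, and Noa's stake falls to 25%.
Dmitri holds 71% of Cinder, so Dmitri controls Cinder.
Dmitri did not control Cinder before and does after, so the clause is triggered.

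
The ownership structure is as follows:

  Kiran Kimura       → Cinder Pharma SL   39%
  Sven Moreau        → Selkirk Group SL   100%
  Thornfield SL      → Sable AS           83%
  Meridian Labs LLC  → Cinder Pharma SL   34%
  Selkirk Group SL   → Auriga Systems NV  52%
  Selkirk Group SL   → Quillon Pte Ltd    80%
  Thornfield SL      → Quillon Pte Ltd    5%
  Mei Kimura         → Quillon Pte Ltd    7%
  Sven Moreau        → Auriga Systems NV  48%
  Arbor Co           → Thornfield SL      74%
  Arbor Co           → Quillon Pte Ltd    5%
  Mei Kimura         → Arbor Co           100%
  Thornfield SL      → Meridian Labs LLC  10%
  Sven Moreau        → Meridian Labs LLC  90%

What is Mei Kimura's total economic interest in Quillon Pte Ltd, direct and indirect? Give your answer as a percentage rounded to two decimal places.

Mei reaches Quillon along 3 paths.
Via Arbor: 100% × 5% = 5%.
Via Arbor → Thornfield: 100% × 74% × 5% = 3.7%.
Direct stake: 7% = 7%.
Total: 5% + 3.7% + 7% = 15.7%.
Rounded: 15.70%.

15.70%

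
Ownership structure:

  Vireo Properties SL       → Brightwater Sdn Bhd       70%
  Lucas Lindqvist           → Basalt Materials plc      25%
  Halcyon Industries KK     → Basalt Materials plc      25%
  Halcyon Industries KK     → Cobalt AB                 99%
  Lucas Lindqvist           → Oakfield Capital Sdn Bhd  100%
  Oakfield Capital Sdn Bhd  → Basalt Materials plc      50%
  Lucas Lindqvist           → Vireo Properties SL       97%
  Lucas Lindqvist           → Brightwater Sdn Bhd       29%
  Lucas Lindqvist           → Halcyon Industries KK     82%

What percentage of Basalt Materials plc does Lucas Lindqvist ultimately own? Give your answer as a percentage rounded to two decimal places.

Lucas reaches Basalt along 3 paths.
Via Oakfield: 100% × 50% = 50%.
Direct stake: 25% = 25%.
Via Halcyon: 82% × 25% = 20.5%.
Total: 50% + 25% + 20.5% = 95.5%.
Rounded: 95.50%.

95.50%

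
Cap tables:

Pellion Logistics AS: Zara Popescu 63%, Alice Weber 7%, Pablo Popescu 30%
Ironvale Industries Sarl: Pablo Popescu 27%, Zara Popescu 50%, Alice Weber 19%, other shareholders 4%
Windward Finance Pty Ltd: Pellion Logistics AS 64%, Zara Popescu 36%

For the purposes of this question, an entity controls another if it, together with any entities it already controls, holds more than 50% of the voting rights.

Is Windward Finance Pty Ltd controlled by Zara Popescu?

Yes

Zara holds 63% of Pellion, so Zara controls Pellion.
Pellion and Zara together hold 64% + 36% = 100% of Windward, so Zara controls Windward.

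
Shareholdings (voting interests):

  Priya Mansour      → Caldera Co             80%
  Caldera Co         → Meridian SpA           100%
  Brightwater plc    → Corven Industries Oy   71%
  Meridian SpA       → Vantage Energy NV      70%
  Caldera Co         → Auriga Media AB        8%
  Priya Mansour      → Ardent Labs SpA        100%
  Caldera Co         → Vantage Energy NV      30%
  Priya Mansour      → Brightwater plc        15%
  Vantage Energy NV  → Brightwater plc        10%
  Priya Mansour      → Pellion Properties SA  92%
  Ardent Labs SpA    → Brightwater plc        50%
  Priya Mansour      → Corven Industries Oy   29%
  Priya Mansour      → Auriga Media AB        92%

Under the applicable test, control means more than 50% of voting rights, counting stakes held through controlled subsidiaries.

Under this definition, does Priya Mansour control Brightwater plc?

Priya holds 80% of Caldera, so Priya controls Caldera.
Caldera holds 100% of Meridian, so Priya controls Meridian.
Meridian and Caldera together hold 70% + 30% = 100% of Vantage, so Priya controls Vantage.
Priya holds 100% of Ardent, so Priya controls Ardent.
Priya and Vantage and Ardent together hold 15% + 10% + 50% = 75% of Brightwater, so Priya controls Brightwater.

Yes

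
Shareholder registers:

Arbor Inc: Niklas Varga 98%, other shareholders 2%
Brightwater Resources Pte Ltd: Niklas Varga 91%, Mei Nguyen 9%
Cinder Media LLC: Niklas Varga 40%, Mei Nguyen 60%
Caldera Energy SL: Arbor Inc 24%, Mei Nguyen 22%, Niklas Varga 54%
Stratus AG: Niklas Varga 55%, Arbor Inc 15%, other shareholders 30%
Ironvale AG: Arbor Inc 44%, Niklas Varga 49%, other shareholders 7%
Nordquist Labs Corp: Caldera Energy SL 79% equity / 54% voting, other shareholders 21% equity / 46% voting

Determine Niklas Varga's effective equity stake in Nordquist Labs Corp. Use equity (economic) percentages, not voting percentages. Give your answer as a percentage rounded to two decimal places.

61.24%

Niklas reaches Nordquist along 2 paths.
Via Arbor → Caldera: 98% × 24% × 79% = 18.5808%.
Via Caldera: 54% × 79% = 42.66%.
Total: 18.5808% + 42.66% = 61.2408%.
Rounded: 61.24%.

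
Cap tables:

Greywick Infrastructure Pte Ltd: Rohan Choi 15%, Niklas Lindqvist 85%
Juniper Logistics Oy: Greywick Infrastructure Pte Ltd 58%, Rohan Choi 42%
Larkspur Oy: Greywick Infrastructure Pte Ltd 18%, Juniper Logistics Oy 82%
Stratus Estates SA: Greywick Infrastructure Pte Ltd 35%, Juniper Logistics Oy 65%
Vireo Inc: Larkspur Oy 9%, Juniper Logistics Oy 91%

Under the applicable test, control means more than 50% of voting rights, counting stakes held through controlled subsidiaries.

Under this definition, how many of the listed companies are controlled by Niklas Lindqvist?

Niklas holds 85% of Greywick, so Niklas controls Greywick.
Greywick holds 58% of Juniper, so Niklas controls Juniper.
Greywick and Juniper together hold 18% + 82% = 100% of Larkspur, so Niklas controls Larkspur.
Greywick and Juniper together hold 35% + 65% = 100% of Stratus, so Niklas controls Stratus.
Larkspur and Juniper together hold 9% + 91% = 100% of Vireo, so Niklas controls Vireo.
Niklas controls 5 companies.

5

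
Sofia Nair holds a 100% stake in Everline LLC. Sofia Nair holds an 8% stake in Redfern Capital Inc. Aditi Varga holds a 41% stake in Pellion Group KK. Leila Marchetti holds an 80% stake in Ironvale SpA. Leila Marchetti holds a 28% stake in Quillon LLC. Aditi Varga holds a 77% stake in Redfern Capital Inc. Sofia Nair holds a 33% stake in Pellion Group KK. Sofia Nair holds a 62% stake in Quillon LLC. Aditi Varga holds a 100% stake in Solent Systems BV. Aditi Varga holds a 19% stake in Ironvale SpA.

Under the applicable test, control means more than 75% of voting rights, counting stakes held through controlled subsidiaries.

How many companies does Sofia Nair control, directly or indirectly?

Sofia holds 100% of Everline, so Sofia controls Everline.
No other company's threshold is met.
Sofia controls 1 company.

1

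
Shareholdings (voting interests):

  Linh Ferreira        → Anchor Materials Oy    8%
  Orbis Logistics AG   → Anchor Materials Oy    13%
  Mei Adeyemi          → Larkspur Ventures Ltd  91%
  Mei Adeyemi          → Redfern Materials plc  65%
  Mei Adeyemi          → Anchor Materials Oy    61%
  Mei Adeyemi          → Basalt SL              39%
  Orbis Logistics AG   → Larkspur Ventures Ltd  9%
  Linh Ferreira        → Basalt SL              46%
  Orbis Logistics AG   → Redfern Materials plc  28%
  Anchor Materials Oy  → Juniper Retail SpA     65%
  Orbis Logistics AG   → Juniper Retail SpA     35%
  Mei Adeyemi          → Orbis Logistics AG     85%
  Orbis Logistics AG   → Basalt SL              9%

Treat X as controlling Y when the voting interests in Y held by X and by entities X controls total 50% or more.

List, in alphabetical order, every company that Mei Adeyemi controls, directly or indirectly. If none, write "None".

Anchor Materials Oy, Juniper Retail SpA, Larkspur Ventures Ltd, Orbis Logistics AG, Redfern Materials plc

Mei holds 85% of Orbis, so Mei controls Orbis.
Orbis and Mei together hold 28% + 65% = 93% of Redfern, so Mei controls Redfern.
Orbis and Mei together hold 13% + 61% = 74% of Anchor, so Mei controls Anchor.
Anchor and Orbis together hold 65% + 35% = 100% of Juniper, so Mei controls Juniper.
Mei and Orbis together hold 91% + 9% = 100% of Larkspur, so Mei controls Larkspur.
No other company's threshold is met.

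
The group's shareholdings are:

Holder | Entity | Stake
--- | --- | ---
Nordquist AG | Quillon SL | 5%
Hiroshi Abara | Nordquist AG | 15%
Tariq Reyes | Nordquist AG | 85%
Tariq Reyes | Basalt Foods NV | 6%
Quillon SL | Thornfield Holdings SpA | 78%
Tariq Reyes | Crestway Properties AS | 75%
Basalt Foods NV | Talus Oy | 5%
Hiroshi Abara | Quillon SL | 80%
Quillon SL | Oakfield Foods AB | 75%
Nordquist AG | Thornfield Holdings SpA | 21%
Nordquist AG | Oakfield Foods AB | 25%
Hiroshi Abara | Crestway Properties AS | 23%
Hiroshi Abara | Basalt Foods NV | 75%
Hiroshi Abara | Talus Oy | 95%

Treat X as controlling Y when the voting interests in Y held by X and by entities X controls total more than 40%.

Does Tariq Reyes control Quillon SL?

Tariq holds 75% of Crestway, so Tariq controls Crestway.
Tariq holds 85% of Nordquist, so Tariq controls Nordquist.
In Quillon, Tariq's side holds only 5%, not > 40%.
So Tariq does not control Quillon.

No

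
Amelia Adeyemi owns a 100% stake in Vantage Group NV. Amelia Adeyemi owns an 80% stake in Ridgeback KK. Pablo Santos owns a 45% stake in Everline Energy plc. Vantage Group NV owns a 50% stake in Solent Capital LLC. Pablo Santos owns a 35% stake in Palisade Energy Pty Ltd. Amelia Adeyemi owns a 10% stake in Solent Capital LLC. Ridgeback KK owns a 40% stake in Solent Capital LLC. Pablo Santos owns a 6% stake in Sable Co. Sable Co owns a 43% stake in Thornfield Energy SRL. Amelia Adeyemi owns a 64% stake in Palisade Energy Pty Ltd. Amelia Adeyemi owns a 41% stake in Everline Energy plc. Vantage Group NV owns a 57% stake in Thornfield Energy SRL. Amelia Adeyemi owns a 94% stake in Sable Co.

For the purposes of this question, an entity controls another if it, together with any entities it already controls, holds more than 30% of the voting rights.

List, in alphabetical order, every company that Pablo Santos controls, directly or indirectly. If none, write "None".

Everline Energy plc, Palisade Energy Pty Ltd

Pablo holds 45% of Everline, so Pablo controls Everline.
Pablo holds 35% of Palisade, so Pablo controls Palisade.
No other company's threshold is met.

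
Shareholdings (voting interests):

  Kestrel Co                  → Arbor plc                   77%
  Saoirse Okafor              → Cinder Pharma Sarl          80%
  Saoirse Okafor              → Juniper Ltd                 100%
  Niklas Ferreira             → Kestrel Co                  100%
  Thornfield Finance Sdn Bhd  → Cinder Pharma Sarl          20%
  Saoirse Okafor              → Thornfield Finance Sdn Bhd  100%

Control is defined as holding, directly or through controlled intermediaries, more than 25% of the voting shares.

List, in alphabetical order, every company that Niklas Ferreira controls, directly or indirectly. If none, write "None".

Arbor plc, Kestrel Co

Niklas holds 100% of Kestrel, so Niklas controls Kestrel.
Kestrel holds 77% of Arbor, so Niklas controls Arbor.
No other company's threshold is met.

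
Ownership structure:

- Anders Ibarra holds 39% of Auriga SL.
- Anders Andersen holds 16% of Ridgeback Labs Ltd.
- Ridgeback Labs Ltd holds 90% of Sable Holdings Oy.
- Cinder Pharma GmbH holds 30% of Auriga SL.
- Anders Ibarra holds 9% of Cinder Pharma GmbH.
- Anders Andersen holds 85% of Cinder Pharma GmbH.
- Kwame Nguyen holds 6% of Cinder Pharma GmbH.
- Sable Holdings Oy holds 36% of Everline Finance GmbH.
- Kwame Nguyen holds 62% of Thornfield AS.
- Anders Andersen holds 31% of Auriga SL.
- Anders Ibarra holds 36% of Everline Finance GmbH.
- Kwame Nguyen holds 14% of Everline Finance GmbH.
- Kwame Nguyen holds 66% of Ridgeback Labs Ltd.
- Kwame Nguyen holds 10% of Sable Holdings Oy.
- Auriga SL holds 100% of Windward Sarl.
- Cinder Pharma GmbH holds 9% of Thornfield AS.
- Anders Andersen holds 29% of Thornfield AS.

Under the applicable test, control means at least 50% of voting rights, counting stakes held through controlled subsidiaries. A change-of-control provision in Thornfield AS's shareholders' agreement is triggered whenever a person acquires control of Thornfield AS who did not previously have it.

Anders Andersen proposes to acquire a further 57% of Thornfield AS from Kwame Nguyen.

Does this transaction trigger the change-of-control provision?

Yes

The purchase adds only to Anders Andersen's holdings (Kwame's stake shrinks), so Anders Andersen is the only person who could newly come to control Thornfield.
Anders Andersen holds 85% of Cinder, so Anders Andersen controls Cinder.
Cinder and Anders Andersen together hold 30% + 31% = 61% of Auriga, so Anders Andersen controls Auriga.
Auriga holds 100% of Windward, so Anders Andersen controls Windward.
In Thornfield, Anders Andersen's side holds only 9% + 29% = 38%, not ≥ 50%.
So before the transaction, Anders Andersen does not control Thornfield.
After the purchase, Anders Andersen's direct stake in Thornfield rises to 29% + 57% = 86%, and Kwame's stake falls to 5%.
Cinder and Anders Andersen together hold 9% + 86% = 95% of Thornfield, so Anders Andersen controls Thornfield.
Anders Andersen did not control Thornfield before and does after, so the clause is triggered.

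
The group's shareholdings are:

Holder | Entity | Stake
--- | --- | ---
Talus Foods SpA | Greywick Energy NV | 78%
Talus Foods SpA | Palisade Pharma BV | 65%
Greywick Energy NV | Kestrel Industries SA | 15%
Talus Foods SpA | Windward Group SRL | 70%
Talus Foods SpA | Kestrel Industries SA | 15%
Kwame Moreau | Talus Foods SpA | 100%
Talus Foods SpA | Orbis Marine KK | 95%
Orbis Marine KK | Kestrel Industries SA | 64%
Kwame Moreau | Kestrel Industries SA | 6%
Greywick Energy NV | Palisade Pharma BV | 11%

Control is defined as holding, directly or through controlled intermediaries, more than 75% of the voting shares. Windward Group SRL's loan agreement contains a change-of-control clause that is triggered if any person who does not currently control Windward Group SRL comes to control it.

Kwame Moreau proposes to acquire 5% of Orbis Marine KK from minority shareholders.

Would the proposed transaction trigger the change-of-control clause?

The purchase changes only Kwame's holdings, so Kwame is the only person who could newly come to control Windward.
Kwame holds 100% of Talus, so Kwame controls Talus.
Talus holds 95% of Orbis, so Kwame controls Orbis.
Talus holds 78% of Greywick, so Kwame controls Greywick.
Greywick and Orbis and Kwame and Talus together hold 15% + 64% + 6% + 15% = 100% of Kestrel, so Kwame controls Kestrel.
Greywick and Talus together hold 11% + 65% = 76% of Palisade, so Kwame controls Palisade.
In Windward, Kwame's side holds only 70%, not > 75%.
So before the transaction, Kwame does not control Windward.
After the purchase, Kwame holds 5% of Orbis directly.
Talus and Kwame together hold 95% + 5% = 100% of Orbis, so Kwame controls Orbis.
After the transaction, Kwame's side holds 70% of Windward, not > 75%, so Kwame still does not control Windward.
No new person acquires control, so the clause is not triggered.

No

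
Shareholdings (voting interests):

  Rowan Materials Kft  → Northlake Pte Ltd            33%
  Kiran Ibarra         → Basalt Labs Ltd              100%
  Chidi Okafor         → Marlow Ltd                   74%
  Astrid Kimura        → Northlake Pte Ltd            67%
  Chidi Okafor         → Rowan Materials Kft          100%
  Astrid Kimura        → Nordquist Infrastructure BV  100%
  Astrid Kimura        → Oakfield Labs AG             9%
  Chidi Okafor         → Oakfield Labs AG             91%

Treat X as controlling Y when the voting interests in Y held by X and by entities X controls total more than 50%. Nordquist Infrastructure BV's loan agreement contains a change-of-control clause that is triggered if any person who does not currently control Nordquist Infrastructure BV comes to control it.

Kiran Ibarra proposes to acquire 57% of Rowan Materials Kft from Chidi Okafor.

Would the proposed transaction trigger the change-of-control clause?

The purchase adds only to Kiran's holdings (Chidi's stake shrinks), so Kiran is the only person who could newly come to control Nordquist.
Kiran holds 100% of Basalt, so Kiran controls Basalt.
Neither Kiran nor any entity Kiran controls holds any voting interest in Nordquist.
So before the transaction, Kiran does not control Nordquist.
After the purchase, Kiran holds 57% of Rowan directly, and Chidi's stake falls to 43%.
Kiran holds 57% of Rowan, so Kiran controls Rowan.
After the transaction, neither Kiran nor any entity Kiran controls holds a voting interest in Nordquist, so Kiran still does not control it.
No new person acquires control, so the clause is not triggered.

No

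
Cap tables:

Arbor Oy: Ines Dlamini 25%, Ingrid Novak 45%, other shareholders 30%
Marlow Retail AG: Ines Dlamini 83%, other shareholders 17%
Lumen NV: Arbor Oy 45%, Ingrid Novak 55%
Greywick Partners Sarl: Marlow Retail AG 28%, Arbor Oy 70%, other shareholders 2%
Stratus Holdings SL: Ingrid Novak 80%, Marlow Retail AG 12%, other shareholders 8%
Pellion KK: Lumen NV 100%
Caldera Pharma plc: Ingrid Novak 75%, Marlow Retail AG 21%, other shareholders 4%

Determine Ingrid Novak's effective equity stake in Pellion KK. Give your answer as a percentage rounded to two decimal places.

75.25%

Ingrid reaches Pellion along 2 paths.
Via Arbor → Lumen: 45% × 45% × 100% = 20.25%.
Via Lumen: 55% × 100% = 55%.
Total: 20.25% + 55% = 75.25%.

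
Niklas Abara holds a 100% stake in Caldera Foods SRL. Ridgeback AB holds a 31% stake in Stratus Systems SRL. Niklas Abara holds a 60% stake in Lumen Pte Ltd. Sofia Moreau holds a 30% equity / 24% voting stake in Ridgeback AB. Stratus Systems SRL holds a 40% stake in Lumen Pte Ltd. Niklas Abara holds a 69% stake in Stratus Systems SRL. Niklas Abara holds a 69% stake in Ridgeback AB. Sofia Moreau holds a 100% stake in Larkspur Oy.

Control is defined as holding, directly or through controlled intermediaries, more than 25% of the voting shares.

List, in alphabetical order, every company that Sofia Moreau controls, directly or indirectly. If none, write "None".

Larkspur Oy

Sofia holds 100% of Larkspur, so Sofia controls Larkspur.
No other company's threshold is met.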